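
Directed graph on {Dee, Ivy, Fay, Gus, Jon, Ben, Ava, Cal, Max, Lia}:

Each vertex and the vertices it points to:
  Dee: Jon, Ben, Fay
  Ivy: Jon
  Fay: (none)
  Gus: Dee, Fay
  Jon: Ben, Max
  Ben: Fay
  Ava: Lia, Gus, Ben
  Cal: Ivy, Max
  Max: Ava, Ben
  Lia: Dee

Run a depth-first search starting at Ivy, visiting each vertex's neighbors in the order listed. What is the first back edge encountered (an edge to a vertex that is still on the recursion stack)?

DFS from Ivy (visiting each vertex's neighbors in the order listed); mark gray on enter, black on exit:
Ivy gray
  Jon gray
    Ben gray
      Fay gray
      Fay black
    Ben black
    Max gray
      Ava gray
        Lia gray
          Dee gray
            Dee→Jon: Jon is gray → back edge
First back edge: Dee → Jon.

Dee→Jon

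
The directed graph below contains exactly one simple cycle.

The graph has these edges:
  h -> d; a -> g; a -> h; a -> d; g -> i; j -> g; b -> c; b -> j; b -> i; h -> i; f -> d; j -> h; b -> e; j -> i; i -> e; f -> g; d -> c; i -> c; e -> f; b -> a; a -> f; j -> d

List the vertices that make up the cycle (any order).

DFS with gray/black marking from e:
e gray
  f gray
    g gray
      i gray
        i→e: e is gray → back edge
Back edge closes the cycle e → f → g → i → e; its vertices are {e, f, g, i}.

e, f, g, i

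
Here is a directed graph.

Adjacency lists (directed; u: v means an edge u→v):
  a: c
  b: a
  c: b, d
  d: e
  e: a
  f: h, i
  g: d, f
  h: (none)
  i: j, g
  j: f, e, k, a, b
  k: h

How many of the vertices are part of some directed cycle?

9

A vertex is on a directed cycle iff it belongs to a strongly connected component of size ≥ 2 (or has a self-loop).
The vertices on cycles are {a, b, c, d, e, f, g, i, j} — 9 in total.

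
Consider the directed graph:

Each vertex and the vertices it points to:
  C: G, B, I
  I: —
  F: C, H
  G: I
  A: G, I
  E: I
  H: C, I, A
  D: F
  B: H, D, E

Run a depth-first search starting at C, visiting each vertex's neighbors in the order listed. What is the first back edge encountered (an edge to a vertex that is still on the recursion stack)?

DFS from C (visiting each vertex's neighbors in the order listed); mark gray on enter, black on exit:
C gray
  G gray
    I gray
    I black
  G black
  B gray
    H gray
      H→C: C is gray → back edge
First back edge: H → C.

H→C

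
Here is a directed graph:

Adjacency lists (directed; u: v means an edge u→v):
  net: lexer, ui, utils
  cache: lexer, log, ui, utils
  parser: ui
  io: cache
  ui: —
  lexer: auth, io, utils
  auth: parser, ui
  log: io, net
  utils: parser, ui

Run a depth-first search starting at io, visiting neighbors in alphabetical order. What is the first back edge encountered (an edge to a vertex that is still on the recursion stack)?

DFS from io (visiting neighbors in alphabetical order); mark gray on enter, black on exit:
io gray
  cache gray
    lexer gray
      auth gray
        parser gray
          ui gray
          ui black
        parser black
        auth→ui: ui black — skip
      auth black
      lexer→io: io is gray → back edge
First back edge: lexer → io.

lexer→io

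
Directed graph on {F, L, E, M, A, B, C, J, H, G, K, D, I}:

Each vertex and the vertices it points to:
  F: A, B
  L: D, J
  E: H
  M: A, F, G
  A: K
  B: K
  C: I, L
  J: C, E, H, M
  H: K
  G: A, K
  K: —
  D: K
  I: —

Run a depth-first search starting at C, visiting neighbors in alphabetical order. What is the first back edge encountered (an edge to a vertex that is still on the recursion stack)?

DFS from C (visiting neighbors in alphabetical order); mark gray on enter, black on exit:
C gray
  I gray
  I black
  L gray
    D gray
      K gray
      K black
    D black
    J gray
      J→C: C is gray → back edge
First back edge: J → C.

J->C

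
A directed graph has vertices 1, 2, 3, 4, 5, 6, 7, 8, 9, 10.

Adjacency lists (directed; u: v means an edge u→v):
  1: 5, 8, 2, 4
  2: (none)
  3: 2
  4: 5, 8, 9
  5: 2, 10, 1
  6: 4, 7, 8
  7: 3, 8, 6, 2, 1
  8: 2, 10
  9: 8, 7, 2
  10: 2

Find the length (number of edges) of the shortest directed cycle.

2

For each vertex v, BFS finds the shortest path from v back to v.
The shortest such closed walk is 6 → 7 → 6, length 2.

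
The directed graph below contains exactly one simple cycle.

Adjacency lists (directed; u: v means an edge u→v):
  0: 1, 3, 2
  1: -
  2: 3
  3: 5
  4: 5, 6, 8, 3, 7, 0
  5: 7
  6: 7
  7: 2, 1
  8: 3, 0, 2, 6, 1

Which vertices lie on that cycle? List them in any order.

2, 3, 5, 7

DFS with gray/black marking from 5:
5 gray
  7 gray
    2 gray
      3 gray
        3→5: 5 is gray → back edge
Back edge closes the cycle 5 → 7 → 2 → 3 → 5; its vertices are {2, 3, 5, 7}.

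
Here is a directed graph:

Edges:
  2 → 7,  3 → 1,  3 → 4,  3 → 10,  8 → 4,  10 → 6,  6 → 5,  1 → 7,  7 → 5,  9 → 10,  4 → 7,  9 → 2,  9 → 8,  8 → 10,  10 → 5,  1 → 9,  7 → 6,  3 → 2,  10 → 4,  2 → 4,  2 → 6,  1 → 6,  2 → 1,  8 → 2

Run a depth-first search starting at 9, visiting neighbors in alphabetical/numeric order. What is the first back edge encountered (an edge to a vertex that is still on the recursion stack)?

1->9

DFS from 9 (visiting neighbors in alphabetical/numeric order); mark gray on enter, black on exit:
9 gray
  2 gray
    1 gray
      6 gray
        5 gray
        5 black
      6 black
      7 gray
        7→5: 5 black — skip
        7→6: 6 black — skip
      7 black
      1→9: 9 is gray → back edge
First back edge: 1 → 9.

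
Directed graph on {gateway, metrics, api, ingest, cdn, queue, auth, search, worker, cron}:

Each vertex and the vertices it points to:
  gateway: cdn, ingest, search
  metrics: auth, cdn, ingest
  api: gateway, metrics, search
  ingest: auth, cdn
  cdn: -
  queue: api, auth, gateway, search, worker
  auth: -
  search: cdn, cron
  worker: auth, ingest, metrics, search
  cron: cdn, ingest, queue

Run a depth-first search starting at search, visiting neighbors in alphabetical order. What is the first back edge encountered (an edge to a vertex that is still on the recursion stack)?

gateway->search

DFS from search (visiting neighbors in alphabetical order); mark gray on enter, black on exit:
search gray
  cdn gray
  cdn black
  cron gray
    cron→cdn: cdn black — skip
    ingest gray
      auth gray
      auth black
      ingest→cdn: cdn black — skip
    ingest black
    queue gray
      api gray
        gateway gray
          gateway→cdn: cdn black — skip
          gateway→ingest: ingest black — skip
          gateway→search: search is gray → back edge
First back edge: gateway → search.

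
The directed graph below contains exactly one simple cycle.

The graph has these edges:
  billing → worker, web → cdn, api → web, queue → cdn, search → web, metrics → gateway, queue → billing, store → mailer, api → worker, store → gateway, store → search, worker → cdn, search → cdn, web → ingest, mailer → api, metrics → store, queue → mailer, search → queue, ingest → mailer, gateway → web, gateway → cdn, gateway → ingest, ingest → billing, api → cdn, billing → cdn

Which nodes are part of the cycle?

api, web, ingest, mailer

DFS with gray/black marking from ingest:
ingest gray
  mailer gray
    api gray
      cdn gray
      cdn black
      web gray
        web→ingest: ingest is gray → back edge
Back edge closes the cycle ingest → mailer → api → web → ingest; its vertices are {api, web, ingest, mailer}.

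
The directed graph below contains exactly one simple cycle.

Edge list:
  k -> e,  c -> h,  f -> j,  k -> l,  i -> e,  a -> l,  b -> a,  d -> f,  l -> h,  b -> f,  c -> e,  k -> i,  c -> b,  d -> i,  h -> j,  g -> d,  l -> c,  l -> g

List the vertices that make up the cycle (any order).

DFS with gray/black marking from l:
l gray
  c gray
    b gray
      f gray
        j gray
        j black
      f black
      a gray
        a→l: l is gray → back edge
Back edge closes the cycle l → c → b → a → l; its vertices are {a, b, c, l}.

a, b, c, l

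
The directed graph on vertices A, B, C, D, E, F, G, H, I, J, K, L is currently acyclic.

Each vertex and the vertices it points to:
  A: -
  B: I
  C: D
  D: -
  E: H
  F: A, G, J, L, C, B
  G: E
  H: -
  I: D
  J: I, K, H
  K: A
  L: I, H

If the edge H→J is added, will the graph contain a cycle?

Adding H→J creates a cycle iff J can already reach H.
Path from J: J → H.
So J → … → H → J is a cycle.

Yes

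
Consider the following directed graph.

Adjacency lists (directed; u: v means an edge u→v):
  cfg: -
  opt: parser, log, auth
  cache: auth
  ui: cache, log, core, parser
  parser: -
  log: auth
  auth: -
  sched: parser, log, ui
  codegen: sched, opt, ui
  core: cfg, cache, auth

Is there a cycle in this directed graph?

No

DFS with white/gray/black marking, starting from codegen:
codegen gray
  sched gray
    parser gray
    parser black
    log gray
      auth gray
      auth black
    log black
    ui gray
      cache gray
        cache→auth: auth black — skip
      cache black
      ui→log: log black — skip
      core gray
        cfg gray
        cfg black
        core→cache: cache black — skip
        core→auth: auth black — skip
      core black
      ui→parser: parser black — skip
    ui black
  sched black
  opt gray
    opt→parser: parser black — skip
    opt→log: log black — skip
    opt→auth: auth black — skip
  opt black
  codegen→ui: ui black — skip
codegen black
Every edge goes to a white or black vertex — no back edge, so the graph is acyclic.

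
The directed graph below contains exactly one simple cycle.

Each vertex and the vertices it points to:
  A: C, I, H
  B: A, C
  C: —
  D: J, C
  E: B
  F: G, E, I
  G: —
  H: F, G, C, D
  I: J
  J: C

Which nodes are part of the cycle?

DFS with gray/black marking from F:
F gray
  G gray
  G black
  E gray
    B gray
      A gray
        C gray
        C black
        I gray
          J gray
            J→C: C black — skip
          J black
        I black
        H gray
          H→F: F is gray → back edge
Back edge closes the cycle F → E → B → A → H → F; its vertices are {A, B, E, F, H}.

A, B, E, F, H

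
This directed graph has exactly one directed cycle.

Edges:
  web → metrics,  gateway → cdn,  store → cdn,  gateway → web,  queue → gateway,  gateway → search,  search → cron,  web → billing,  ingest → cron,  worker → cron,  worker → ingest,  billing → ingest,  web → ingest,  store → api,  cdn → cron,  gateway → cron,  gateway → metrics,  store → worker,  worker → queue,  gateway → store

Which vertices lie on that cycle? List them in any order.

DFS with gray/black marking from gateway:
gateway gray
  store gray
    api gray
    api black
    cdn gray
      cron gray
      cron black
    cdn black
    worker gray
      queue gray
        queue→gateway: gateway is gray → back edge
Back edge closes the cycle gateway → store → worker → queue → gateway; its vertices are {queue, store, worker, gateway}.

queue, store, worker, gateway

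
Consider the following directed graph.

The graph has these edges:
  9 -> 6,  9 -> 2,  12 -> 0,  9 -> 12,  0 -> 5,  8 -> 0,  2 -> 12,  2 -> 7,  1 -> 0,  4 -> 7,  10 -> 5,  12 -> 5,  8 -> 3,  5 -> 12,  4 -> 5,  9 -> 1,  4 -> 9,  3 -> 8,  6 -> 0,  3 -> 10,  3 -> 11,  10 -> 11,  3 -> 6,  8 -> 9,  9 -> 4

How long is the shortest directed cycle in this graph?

For each vertex v, BFS finds the shortest path from v back to v.
The shortest such closed walk is 8 → 3 → 8, length 2.

2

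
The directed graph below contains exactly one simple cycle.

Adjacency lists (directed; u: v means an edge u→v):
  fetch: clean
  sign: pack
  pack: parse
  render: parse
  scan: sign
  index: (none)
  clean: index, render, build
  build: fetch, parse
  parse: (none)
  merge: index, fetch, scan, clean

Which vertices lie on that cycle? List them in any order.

build, clean, fetch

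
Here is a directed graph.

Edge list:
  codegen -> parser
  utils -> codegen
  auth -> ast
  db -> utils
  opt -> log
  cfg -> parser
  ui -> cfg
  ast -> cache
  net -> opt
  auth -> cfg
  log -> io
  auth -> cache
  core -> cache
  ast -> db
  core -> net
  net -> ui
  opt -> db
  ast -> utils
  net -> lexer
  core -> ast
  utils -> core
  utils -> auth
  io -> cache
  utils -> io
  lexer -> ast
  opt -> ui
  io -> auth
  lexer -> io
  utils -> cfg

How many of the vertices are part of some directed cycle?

10

A vertex is on a directed cycle iff it belongs to a strongly connected component of size ≥ 2 (or has a self-loop).
The vertices on cycles are {db, io, ast, log, net, opt, auth, core, lexer, utils} — 10 in total.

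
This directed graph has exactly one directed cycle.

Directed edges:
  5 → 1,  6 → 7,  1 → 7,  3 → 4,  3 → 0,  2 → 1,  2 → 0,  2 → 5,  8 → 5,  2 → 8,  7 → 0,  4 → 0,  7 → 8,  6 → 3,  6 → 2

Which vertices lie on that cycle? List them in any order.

DFS with gray/black marking from 7:
7 gray
  0 gray
  0 black
  8 gray
    5 gray
      1 gray
        1→7: 7 is gray → back edge
Back edge closes the cycle 7 → 8 → 5 → 1 → 7; its vertices are {1, 5, 7, 8}.

1, 5, 7, 8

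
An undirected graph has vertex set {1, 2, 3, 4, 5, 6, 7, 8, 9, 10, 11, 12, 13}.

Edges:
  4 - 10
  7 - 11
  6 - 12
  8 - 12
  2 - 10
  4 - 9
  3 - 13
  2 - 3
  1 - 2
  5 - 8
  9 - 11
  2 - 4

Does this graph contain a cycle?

Yes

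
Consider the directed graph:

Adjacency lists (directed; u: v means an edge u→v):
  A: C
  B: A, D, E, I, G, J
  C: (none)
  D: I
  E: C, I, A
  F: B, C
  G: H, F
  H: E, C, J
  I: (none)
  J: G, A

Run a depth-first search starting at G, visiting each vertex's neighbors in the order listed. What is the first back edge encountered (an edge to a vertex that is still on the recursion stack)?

J->G

DFS from G (visiting each vertex's neighbors in the order listed); mark gray on enter, black on exit:
G gray
  H gray
    E gray
      C gray
      C black
      I gray
      I black
      A gray
        A→C: C black — skip
      A black
    E black
    H→C: C black — skip
    J gray
      J→G: G is gray → back edge
First back edge: J → G.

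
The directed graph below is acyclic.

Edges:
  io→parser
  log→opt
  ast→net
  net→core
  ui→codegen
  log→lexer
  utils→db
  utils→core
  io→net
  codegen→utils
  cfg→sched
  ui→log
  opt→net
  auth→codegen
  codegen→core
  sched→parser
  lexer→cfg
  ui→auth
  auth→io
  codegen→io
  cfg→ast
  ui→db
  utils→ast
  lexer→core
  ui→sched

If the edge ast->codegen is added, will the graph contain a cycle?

Yes

Adding ast→codegen creates a cycle iff codegen can already reach ast.
Path from codegen: codegen → utils → ast.
So codegen → … → ast → codegen is a cycle.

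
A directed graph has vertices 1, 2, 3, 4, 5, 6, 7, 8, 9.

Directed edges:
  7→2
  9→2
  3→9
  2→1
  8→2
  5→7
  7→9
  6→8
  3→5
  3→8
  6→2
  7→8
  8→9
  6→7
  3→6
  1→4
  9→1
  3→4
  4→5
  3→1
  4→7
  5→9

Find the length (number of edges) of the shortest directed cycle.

For each vertex v, BFS finds the shortest path from v back to v.
The shortest such closed walk is 4 → 5 → 9 → 1 → 4, length 4.

4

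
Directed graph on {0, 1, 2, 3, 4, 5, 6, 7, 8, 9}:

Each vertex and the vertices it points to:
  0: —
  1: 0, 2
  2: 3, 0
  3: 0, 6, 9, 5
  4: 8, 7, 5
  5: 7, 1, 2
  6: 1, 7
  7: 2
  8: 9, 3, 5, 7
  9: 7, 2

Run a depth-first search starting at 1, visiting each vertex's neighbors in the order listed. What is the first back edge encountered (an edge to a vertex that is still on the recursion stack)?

6->1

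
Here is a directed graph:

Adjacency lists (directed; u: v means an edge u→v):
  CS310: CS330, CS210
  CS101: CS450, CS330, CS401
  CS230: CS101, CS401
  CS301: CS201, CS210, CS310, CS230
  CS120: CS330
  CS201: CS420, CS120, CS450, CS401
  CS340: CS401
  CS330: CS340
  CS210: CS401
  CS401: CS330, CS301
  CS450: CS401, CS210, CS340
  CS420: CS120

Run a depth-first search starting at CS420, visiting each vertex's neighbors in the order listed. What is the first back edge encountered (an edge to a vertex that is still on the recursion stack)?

CS401->CS330

DFS from CS420 (visiting each vertex's neighbors in the order listed); mark gray on enter, black on exit:
CS420 gray
  CS120 gray
    CS330 gray
      CS340 gray
        CS401 gray
          CS401→CS330: CS330 is gray → back edge
First back edge: CS401 → CS330.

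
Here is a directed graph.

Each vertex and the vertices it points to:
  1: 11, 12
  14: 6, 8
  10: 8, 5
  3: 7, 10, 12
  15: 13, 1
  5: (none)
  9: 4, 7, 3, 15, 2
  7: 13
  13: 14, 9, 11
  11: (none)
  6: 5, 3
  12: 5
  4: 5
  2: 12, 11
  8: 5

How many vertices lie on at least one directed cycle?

7

A vertex is on a directed cycle iff it belongs to a strongly connected component of size ≥ 2 (or has a self-loop).
The vertices on cycles are {3, 6, 7, 9, 13, 14, 15} — 7 in total.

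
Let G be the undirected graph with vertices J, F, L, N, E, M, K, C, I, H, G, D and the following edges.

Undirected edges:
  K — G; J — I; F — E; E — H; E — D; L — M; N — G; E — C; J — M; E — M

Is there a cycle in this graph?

No

DFS, tracking each vertex's parent; an edge to a visited non-parent vertex closes a cycle.
Start from I:
visit I (parent –)
  visit J (parent I)
    J–I: parent, skip
    visit M (parent J)
      visit E (parent M)
        E–M: parent, skip
        visit F (parent E)
          F–E: parent, skip
        visit C (parent E)
          C–E: parent, skip
        visit D (parent E)
          D–E: parent, skip
        visit H (parent E)
          H–E: parent, skip
      visit L (parent M)
        L–M: parent, skip
      M–J: parent, skip
visit N (parent –)
  visit G (parent N)
    visit K (parent G)
      K–G: parent, skip
    G–N: parent, skip
No non-parent visited neighbor found — the graph is a forest.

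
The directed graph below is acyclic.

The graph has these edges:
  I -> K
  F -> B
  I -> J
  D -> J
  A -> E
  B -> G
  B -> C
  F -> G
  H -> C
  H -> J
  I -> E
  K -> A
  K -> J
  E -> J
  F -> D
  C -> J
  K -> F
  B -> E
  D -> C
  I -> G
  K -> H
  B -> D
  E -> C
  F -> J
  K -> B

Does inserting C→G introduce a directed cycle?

No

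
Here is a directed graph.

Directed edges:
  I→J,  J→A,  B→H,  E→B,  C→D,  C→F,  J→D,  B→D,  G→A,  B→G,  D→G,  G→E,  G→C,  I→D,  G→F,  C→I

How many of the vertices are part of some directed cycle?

A vertex is on a directed cycle iff it belongs to a strongly connected component of size ≥ 2 (or has a self-loop).
The vertices on cycles are {B, C, D, E, G, I, J} — 7 in total.

7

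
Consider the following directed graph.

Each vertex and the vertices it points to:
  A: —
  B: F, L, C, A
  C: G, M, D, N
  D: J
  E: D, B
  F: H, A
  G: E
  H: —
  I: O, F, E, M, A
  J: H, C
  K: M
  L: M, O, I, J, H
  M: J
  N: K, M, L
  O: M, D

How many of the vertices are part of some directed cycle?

12

A vertex is on a directed cycle iff it belongs to a strongly connected component of size ≥ 2 (or has a self-loop).
The vertices on cycles are {B, C, D, E, G, I, J, K, L, M, N, O} — 12 in total.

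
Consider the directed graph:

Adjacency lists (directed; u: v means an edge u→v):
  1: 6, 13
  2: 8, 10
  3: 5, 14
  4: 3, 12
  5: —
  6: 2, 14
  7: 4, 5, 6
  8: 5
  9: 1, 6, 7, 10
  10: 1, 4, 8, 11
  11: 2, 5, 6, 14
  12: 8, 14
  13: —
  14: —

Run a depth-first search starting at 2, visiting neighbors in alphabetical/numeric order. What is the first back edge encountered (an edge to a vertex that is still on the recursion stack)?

6→2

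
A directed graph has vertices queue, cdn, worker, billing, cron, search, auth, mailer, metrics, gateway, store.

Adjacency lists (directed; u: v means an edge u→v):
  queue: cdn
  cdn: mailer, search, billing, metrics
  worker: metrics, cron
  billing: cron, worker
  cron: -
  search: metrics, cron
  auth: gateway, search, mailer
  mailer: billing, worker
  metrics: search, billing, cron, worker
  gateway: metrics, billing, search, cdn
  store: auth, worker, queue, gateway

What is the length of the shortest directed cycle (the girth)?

2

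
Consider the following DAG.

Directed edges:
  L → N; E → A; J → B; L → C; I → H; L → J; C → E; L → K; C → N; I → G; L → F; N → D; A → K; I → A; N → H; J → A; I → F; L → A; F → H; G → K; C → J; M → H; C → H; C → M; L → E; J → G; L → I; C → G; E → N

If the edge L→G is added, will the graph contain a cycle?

No

Adding L→G creates a cycle iff G can already reach L.
Explore from G: no path reaches L. The graph stays acyclic.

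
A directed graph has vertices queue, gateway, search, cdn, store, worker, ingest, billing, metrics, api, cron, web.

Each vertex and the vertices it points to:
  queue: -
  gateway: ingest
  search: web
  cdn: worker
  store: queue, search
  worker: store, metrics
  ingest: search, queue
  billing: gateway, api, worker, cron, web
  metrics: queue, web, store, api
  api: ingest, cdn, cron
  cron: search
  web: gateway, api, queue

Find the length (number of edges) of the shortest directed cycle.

4

For each vertex v, BFS finds the shortest path from v back to v.
The shortest such closed walk is worker → metrics → api → cdn → worker, length 4.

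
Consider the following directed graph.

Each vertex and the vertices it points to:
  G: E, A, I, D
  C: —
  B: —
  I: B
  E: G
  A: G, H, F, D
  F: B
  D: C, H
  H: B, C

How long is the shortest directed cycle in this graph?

For each vertex v, BFS finds the shortest path from v back to v.
The shortest such closed walk is G → A → G, length 2.

2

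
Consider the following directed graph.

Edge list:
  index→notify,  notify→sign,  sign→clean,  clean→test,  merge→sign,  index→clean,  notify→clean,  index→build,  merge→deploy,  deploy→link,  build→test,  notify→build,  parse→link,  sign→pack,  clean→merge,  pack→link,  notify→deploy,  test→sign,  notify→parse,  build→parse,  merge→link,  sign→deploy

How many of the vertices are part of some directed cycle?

4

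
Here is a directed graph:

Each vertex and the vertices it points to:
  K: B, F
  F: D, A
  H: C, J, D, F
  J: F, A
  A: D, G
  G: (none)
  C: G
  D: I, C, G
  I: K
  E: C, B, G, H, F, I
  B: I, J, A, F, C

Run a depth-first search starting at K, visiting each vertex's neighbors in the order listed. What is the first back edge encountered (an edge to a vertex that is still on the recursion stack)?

I->K

DFS from K (visiting each vertex's neighbors in the order listed); mark gray on enter, black on exit:
K gray
  B gray
    I gray
      I→K: K is gray → back edge
First back edge: I → K.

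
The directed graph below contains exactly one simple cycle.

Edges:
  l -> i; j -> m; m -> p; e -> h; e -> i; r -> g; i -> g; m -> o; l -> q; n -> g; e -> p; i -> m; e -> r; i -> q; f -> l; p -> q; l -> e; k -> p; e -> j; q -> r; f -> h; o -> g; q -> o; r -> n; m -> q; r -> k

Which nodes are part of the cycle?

DFS with gray/black marking from r:
r gray
  n gray
    g gray
    g black
  n black
  k gray
    p gray
      q gray
        q→r: r is gray → back edge
Back edge closes the cycle r → k → p → q → r; its vertices are {k, p, q, r}.

k, p, q, r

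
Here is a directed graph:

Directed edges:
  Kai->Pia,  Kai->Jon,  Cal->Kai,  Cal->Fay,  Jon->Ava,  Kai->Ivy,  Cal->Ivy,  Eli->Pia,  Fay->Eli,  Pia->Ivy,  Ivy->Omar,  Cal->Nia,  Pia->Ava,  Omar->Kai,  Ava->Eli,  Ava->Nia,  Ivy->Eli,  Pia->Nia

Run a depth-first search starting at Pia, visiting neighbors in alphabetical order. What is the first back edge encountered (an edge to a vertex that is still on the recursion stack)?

DFS from Pia (visiting neighbors in alphabetical order); mark gray on enter, black on exit:
Pia gray
  Ava gray
    Eli gray
      Eli→Pia: Pia is gray → back edge
First back edge: Eli → Pia.

Eli->Pia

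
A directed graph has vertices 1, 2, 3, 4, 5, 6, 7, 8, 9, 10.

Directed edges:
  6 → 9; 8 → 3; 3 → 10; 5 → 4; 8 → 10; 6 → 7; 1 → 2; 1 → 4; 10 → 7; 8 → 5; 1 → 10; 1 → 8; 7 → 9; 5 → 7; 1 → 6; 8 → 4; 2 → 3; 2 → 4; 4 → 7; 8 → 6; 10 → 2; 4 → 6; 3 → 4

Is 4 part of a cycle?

4 lies on a cycle iff there is a path from 4 back to itself.
Exploring from 4, it never reaches itself; equivalently, its strongly connected component is a singleton.

No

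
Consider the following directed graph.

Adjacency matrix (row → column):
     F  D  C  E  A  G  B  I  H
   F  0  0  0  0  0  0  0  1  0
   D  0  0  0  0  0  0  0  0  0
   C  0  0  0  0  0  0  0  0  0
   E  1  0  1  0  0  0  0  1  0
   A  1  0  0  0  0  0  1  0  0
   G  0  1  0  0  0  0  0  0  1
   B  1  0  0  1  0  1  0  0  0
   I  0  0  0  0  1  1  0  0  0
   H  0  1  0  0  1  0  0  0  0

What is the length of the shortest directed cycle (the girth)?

3

For each vertex v, BFS finds the shortest path from v back to v.
The shortest such closed walk is I → A → F → I, length 3.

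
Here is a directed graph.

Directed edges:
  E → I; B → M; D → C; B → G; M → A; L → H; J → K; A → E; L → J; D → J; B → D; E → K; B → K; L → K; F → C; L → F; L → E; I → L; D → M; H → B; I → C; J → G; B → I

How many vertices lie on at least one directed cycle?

8

A vertex is on a directed cycle iff it belongs to a strongly connected component of size ≥ 2 (or has a self-loop).
The vertices on cycles are {A, B, D, E, H, I, L, M} — 8 in total.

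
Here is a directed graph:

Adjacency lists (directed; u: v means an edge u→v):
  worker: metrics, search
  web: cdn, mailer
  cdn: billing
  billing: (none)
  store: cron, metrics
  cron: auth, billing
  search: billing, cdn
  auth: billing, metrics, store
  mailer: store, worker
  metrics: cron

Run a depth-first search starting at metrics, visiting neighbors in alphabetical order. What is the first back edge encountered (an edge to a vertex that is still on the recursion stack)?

auth->metrics

DFS from metrics (visiting neighbors in alphabetical order); mark gray on enter, black on exit:
metrics gray
  cron gray
    auth gray
      billing gray
      billing black
      auth→metrics: metrics is gray → back edge
First back edge: auth → metrics.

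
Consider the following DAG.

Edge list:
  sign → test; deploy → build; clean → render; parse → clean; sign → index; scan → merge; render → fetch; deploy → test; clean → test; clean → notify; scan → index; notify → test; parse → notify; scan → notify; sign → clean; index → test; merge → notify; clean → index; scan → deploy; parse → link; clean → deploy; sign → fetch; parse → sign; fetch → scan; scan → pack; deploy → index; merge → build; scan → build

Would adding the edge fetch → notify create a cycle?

No

Adding fetch→notify creates a cycle iff notify can already reach fetch.
Explore from notify: no path reaches fetch. The graph stays acyclic.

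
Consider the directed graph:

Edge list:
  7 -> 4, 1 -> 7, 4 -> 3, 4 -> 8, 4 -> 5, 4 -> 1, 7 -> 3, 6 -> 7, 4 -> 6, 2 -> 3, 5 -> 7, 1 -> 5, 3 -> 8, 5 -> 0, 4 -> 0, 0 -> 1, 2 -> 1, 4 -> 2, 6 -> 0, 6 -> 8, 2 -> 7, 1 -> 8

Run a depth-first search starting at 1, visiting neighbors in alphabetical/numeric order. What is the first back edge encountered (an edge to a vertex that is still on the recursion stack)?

0→1

DFS from 1 (visiting neighbors in alphabetical/numeric order); mark gray on enter, black on exit:
1 gray
  5 gray
    0 gray
      0→1: 1 is gray → back edge
First back edge: 0 → 1.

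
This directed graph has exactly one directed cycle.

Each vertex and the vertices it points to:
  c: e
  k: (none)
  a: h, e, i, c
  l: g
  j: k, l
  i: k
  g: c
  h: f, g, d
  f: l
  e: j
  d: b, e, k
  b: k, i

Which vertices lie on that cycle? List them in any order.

DFS with gray/black marking from c:
c gray
  e gray
    j gray
      k gray
      k black
      l gray
        g gray
          g→c: c is gray → back edge
Back edge closes the cycle c → e → j → l → g → c; its vertices are {c, e, g, j, l}.

c, e, g, j, l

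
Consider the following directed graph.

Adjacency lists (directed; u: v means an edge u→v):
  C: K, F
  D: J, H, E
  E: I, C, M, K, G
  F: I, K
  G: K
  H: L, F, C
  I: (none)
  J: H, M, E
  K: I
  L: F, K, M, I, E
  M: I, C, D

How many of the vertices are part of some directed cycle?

A vertex is on a directed cycle iff it belongs to a strongly connected component of size ≥ 2 (or has a self-loop).
The vertices on cycles are {D, E, H, J, L, M} — 6 in total.

6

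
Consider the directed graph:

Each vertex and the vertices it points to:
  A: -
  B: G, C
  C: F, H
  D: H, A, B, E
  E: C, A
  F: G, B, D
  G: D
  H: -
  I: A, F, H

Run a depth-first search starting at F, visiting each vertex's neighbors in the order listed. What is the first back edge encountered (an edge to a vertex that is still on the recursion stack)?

DFS from F (visiting each vertex's neighbors in the order listed); mark gray on enter, black on exit:
F gray
  G gray
    D gray
      H gray
      H black
      A gray
      A black
      B gray
        B→G: G is gray → back edge
First back edge: B → G.

B->G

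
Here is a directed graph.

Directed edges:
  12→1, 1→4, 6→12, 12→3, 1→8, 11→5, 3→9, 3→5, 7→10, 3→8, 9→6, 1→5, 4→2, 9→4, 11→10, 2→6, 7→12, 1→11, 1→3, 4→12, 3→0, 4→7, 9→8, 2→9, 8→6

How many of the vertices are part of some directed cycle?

9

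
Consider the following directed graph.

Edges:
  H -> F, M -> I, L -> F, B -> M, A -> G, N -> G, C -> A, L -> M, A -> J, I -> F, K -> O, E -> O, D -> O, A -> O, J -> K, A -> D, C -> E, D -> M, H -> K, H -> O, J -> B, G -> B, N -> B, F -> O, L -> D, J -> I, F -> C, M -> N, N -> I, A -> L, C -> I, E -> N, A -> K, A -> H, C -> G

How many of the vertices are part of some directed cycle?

13

A vertex is on a directed cycle iff it belongs to a strongly connected component of size ≥ 2 (or has a self-loop).
The vertices on cycles are {A, B, C, D, E, F, G, H, I, J, L, M, N} — 13 in total.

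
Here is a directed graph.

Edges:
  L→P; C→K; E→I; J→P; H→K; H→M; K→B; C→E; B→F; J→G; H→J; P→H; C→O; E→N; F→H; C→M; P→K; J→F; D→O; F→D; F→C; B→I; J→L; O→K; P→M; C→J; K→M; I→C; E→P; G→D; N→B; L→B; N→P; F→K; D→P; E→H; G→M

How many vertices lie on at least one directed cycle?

A vertex is on a directed cycle iff it belongs to a strongly connected component of size ≥ 2 (or has a self-loop).
The vertices on cycles are {B, C, D, E, F, G, H, I, J, K, L, N, O, P} — 14 in total.

14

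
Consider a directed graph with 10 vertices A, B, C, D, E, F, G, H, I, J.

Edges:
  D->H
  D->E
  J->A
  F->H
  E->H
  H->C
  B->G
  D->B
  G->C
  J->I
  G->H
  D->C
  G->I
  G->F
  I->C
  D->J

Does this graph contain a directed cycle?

No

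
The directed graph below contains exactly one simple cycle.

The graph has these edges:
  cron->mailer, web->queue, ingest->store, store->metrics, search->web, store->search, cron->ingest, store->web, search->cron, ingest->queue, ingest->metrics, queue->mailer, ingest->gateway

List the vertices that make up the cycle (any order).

DFS with gray/black marking from ingest:
ingest gray
  queue gray
    mailer gray
    mailer black
  queue black
  store gray
    web gray
      web→queue: queue black — skip
    web black
    search gray
      cron gray
        cron→mailer: mailer black — skip
        cron→ingest: ingest is gray → back edge
Back edge closes the cycle ingest → store → search → cron → ingest; its vertices are {cron, store, ingest, search}.

cron, store, ingest, search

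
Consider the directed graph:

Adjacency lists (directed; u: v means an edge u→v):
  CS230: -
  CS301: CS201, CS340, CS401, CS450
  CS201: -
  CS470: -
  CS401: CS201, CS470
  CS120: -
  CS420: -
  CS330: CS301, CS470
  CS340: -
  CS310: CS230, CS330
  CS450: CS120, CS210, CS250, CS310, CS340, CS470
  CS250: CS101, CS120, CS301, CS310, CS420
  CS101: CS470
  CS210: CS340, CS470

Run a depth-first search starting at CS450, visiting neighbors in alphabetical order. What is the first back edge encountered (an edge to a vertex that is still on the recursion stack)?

CS301->CS450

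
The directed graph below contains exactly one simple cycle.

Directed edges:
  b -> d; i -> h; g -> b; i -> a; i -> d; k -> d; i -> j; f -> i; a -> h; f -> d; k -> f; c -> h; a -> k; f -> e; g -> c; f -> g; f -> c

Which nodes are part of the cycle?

DFS with gray/black marking from f:
f gray
  c gray
    h gray
    h black
  c black
  d gray
  d black
  i gray
    i→h: h black — skip
    j gray
    j black
    i→d: d black — skip
    a gray
      a→h: h black — skip
      k gray
        k→d: d black — skip
        k→f: f is gray → back edge
Back edge closes the cycle f → i → a → k → f; its vertices are {a, f, i, k}.

a, f, i, k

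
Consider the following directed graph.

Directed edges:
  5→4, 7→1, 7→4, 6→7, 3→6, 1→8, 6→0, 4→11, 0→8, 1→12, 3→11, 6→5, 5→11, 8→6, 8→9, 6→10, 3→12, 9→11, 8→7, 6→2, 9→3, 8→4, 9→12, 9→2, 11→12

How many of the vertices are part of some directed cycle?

7

A vertex is on a directed cycle iff it belongs to a strongly connected component of size ≥ 2 (or has a self-loop).
The vertices on cycles are {0, 1, 3, 6, 7, 8, 9} — 7 in total.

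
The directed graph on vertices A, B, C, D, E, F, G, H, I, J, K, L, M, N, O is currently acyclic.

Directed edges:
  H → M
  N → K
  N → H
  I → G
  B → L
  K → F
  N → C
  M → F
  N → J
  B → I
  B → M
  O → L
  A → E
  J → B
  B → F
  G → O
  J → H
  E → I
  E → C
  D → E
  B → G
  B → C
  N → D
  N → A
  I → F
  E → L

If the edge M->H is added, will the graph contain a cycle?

Yes

Adding M→H creates a cycle iff H can already reach M.
Path from H: H → M.
So H → … → M → H is a cycle.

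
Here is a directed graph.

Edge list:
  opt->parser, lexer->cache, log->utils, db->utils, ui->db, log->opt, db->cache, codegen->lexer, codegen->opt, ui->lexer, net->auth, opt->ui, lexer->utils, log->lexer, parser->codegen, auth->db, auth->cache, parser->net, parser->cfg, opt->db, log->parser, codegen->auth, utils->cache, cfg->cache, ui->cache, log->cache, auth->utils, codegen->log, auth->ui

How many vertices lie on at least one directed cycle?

4

A vertex is on a directed cycle iff it belongs to a strongly connected component of size ≥ 2 (or has a self-loop).
The vertices on cycles are {log, opt, parser, codegen} — 4 in total.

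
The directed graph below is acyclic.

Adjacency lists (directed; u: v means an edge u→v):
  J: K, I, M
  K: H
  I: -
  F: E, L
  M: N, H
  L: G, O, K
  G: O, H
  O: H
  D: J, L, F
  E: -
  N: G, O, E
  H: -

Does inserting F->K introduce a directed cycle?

No

Adding F→K creates a cycle iff K can already reach F.
Explore from K: no path reaches F. The graph stays acyclic.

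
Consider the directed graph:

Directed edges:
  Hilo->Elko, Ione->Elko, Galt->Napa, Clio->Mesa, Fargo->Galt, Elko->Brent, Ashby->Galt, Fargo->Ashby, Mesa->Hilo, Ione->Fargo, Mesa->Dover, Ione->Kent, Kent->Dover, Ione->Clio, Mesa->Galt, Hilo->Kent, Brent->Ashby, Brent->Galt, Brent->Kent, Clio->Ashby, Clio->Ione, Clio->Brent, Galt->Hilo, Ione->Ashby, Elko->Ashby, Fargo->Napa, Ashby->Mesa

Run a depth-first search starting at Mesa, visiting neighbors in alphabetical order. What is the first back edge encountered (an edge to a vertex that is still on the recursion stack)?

DFS from Mesa (visiting neighbors in alphabetical order); mark gray on enter, black on exit:
Mesa gray
  Dover gray
  Dover black
  Galt gray
    Hilo gray
      Elko gray
        Ashby gray
          Ashby→Galt: Galt is gray → back edge
First back edge: Ashby → Galt.

Ashby->Galt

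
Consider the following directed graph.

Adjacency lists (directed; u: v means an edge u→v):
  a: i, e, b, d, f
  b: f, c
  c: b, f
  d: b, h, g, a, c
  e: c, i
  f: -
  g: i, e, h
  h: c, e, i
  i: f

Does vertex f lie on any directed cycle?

No

f lies on a cycle iff there is a path from f back to itself.
Exploring from f, it never reaches itself; equivalently, its strongly connected component is a singleton.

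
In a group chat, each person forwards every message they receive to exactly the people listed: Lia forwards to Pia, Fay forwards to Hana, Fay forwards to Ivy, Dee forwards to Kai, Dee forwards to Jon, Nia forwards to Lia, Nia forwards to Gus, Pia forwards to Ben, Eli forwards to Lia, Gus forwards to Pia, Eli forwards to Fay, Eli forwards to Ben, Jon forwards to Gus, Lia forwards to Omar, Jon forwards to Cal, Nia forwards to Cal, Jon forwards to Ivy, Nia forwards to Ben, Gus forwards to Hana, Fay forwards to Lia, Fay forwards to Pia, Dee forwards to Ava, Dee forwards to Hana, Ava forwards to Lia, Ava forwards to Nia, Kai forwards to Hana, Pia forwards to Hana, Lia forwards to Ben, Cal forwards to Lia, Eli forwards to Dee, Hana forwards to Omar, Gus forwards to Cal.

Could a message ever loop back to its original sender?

No

DFS with white/gray/black marking, starting from Hana:
Hana gray
  Omar gray
  Omar black
Hana black
Eli gray
  Dee gray
    Dee→Hana: Hana black — skip
    Jon gray
      Gus gray
        Gus→Hana: Hana black — skip
        Pia gray
          Ben gray
          Ben black
          Pia→Hana: Hana black — skip
        Pia black
        Cal gray
          Lia gray
            Lia→Omar: Omar black — skip
            Lia→Ben: Ben black — skip
            Lia→Pia: Pia black — skip
          Lia black
        Cal black
      Gus black
      Ivy gray
      Ivy black
      Jon→Cal: Cal black — skip
    Jon black
    Kai gray
      Kai→Hana: Hana black — skip
    Kai black
    Ava gray
      Ava→Lia: Lia black — skip
      Nia gray
        Nia→Ben: Ben black — skip
        Nia→Cal: Cal black — skip
        Nia→Gus: Gus black — skip
        Nia→Lia: Lia black — skip
      Nia black
    Ava black
  Dee black
  Eli→Ben: Ben black — skip
  Eli→Lia: Lia black — skip
  Fay gray
    Fay→Ivy: Ivy black — skip
    Fay→Hana: Hana black — skip
    Fay→Lia: Lia black — skip
    Fay→Pia: Pia black — skip
  Fay black
Eli black
Every edge goes to a white or black vertex — no back edge, so the graph is acyclic.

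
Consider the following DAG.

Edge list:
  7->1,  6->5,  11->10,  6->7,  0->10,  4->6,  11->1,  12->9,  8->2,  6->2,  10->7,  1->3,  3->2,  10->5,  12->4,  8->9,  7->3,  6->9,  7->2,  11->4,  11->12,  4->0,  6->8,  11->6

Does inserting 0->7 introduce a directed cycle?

Adding 0→7 creates a cycle iff 7 can already reach 0.
Explore from 7: no path reaches 0. The graph stays acyclic.

No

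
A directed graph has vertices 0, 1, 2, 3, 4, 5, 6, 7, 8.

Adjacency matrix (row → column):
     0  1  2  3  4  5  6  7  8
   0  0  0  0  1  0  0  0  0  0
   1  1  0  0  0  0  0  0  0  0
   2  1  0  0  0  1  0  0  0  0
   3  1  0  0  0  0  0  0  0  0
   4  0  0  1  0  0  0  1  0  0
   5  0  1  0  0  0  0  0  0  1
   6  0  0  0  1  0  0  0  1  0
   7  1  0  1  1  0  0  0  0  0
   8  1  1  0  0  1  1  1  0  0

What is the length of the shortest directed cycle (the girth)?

2

For each vertex v, BFS finds the shortest path from v back to v.
The shortest such closed walk is 8 → 5 → 8, length 2.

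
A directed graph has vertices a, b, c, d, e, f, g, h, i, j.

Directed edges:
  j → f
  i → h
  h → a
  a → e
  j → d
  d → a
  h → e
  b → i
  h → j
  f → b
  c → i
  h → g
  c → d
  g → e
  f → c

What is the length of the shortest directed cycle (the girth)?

5

For each vertex v, BFS finds the shortest path from v back to v.
The shortest such closed walk is h → j → f → c → i → h, length 5.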